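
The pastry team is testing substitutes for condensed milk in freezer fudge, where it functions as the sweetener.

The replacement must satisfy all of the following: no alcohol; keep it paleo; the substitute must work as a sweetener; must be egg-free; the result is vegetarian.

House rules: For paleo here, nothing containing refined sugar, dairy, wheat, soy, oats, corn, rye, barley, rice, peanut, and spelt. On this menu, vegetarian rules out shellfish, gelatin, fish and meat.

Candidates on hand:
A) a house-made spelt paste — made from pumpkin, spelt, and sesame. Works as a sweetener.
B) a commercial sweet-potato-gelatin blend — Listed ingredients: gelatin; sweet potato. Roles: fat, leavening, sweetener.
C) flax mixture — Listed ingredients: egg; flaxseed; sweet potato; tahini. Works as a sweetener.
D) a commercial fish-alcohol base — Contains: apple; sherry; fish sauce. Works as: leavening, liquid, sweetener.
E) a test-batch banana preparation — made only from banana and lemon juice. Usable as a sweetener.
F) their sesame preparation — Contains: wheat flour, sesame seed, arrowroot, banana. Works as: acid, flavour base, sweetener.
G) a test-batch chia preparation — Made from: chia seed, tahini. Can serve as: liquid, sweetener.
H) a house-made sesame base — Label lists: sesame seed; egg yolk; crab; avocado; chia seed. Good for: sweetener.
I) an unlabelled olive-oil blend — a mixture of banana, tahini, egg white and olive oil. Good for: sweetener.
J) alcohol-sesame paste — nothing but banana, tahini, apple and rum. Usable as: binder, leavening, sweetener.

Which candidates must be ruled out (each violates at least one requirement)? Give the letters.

A: has spelt, so not paleo — no
B: has gelatin, so not vegetarian — out
C: has egg, so not egg-free — reject
D: has fish sauce, so not vegetarian; has sherry, so not alcohol-free — no
E: only banana and lemon juice; none excluded — valid
F: has wheat flour, so not paleo — out
G: all constraints satisfied — keep
H: has crab, so not vegetarian; has egg yolk, so not egg-free — reject
I: has egg white, so not egg-free — out
J: has rum, so not alcohol-free — out

A, B, C, D, F, H, I, J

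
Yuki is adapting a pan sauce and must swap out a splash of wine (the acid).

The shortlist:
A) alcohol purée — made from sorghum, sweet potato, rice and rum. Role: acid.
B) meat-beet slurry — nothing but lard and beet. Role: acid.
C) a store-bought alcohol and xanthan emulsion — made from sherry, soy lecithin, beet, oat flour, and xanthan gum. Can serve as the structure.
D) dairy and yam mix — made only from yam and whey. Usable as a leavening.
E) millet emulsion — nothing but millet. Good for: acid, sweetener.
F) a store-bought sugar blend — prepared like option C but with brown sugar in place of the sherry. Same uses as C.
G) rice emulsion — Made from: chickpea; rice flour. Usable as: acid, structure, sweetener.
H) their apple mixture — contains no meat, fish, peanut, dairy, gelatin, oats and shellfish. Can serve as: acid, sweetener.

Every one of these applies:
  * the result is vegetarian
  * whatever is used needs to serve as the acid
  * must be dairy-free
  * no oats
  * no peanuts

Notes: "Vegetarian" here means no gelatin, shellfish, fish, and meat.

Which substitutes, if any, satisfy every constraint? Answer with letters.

A: rum and rice etc. — none of it excluded — OK
B: has lard, so not vegetarian — reject
C: not usable as an acid; has oat flour, so not oat-free — reject
D: not usable as an acid; has whey, so not dairy-free — reject
E: only millet; none excluded — valid
F: not usable as an acid; has oat flour, so not oat-free — no
G: only rice flour and chickpea; none excluded — valid
H: no oats, no peanut — valid

A, E, G, H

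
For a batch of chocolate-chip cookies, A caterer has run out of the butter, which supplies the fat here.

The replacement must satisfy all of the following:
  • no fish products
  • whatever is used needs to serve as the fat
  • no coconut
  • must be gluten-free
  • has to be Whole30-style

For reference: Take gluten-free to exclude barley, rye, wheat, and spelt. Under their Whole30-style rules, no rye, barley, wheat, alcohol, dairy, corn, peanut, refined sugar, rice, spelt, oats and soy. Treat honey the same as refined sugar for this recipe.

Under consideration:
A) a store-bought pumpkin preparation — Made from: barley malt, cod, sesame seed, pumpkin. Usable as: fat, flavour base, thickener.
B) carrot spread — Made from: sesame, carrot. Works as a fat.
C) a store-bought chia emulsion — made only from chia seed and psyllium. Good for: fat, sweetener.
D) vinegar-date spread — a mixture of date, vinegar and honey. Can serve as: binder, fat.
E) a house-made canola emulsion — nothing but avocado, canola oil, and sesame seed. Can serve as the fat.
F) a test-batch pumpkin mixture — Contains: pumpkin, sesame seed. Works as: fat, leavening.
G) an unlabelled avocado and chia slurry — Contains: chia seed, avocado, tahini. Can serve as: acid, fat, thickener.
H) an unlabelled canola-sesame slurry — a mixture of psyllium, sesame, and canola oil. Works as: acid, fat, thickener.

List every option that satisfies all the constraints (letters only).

B, C, E, F, G, H

A: has barley malt, so not gluten-free; has barley malt, so not Whole30-style (and 1 more) — out
B: only sesame and carrot; none excluded — valid
C: works as a fat, no fish, Whole30-style — valid
D: has honey, so not Whole30-style — no
E: works as a fat, no coconut, Whole30-style — OK
F: works as a fat, Whole30-style, gluten-free — valid
G: works as a fat, Whole30-style, no fish — keep
H: only sesame, psyllium, and canola oil; none excluded — valid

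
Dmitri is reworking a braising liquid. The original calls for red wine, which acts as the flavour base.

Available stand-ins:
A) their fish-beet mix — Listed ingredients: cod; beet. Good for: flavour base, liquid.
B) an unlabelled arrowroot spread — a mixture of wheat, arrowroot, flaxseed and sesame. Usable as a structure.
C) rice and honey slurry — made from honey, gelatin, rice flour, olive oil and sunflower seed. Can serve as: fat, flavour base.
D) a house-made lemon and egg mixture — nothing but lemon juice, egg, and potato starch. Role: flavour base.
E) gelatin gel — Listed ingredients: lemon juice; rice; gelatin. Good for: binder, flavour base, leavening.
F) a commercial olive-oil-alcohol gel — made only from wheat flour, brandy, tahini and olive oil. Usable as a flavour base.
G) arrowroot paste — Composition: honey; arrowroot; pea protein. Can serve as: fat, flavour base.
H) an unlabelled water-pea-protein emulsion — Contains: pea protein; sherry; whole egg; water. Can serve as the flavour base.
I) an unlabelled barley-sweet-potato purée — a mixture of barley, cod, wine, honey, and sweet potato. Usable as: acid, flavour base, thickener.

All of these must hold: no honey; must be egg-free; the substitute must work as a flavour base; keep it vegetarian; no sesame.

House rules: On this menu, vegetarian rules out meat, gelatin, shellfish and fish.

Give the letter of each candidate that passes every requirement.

none

A: has cod, so not vegetarian — no
B: not usable as a flavour base; has sesame, so not sesame-free — out
C: has gelatin, so not vegetarian; has honey, so not honey-free — out
D: has egg, so not egg-free — out
E: has gelatin, so not vegetarian — reject
F: has tahini, so not sesame-free — out
G: has honey, so not honey-free — no
H: has whole egg, so not egg-free — reject
I: has cod, so not vegetarian; has honey, so not honey-free — out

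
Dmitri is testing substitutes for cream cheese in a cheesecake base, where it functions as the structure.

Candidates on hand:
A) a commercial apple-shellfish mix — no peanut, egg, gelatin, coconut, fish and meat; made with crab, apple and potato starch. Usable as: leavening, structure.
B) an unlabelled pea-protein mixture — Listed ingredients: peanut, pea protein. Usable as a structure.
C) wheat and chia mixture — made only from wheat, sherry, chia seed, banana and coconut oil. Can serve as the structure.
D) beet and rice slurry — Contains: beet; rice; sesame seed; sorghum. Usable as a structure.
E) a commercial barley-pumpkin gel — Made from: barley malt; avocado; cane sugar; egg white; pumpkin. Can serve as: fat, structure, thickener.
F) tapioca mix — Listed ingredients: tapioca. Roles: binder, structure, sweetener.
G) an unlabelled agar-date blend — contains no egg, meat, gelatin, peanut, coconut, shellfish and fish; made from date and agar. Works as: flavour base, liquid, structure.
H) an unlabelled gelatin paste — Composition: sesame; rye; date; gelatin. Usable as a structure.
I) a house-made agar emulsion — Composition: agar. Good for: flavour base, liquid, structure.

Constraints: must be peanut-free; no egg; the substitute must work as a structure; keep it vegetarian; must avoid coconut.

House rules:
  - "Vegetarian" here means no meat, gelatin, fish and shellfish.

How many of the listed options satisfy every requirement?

4

A: has crab, so not vegetarian — out
B: has peanut, so not peanut-free — no
C: has coconut oil, so not coconut-free — reject
D: no egg, no peanut — OK
E: has egg white, so not egg-free — no
F: vegetarian, no peanut — OK
G: every rule checks out — keep
H: has gelatin, so not vegetarian — no
I: only agar; none excluded — keep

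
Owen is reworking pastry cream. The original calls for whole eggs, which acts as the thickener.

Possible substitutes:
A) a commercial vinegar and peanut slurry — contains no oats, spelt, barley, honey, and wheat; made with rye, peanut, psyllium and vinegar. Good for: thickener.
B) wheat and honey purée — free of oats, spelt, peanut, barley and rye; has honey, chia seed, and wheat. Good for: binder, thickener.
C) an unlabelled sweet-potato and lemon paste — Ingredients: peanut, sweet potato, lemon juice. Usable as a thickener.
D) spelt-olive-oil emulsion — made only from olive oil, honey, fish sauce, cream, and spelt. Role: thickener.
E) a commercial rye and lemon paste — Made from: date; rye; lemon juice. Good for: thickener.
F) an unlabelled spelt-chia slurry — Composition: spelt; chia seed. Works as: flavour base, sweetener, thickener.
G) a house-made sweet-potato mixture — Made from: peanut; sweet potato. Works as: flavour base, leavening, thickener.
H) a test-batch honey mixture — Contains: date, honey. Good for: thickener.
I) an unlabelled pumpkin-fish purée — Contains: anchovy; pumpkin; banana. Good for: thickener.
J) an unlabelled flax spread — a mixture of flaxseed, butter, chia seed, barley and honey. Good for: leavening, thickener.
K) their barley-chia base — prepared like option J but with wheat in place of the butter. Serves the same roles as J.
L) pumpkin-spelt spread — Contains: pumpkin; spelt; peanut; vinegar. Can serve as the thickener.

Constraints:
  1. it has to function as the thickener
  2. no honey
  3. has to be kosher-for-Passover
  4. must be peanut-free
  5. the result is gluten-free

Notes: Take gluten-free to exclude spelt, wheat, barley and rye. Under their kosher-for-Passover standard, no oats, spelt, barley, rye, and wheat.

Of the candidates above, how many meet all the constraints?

1

A: has rye, so not gluten-free; has rye, so not kosher-for-Passover (and 1 more) — reject
B: has wheat, so not gluten-free; has wheat, so not kosher-for-Passover (and 1 more) — out
C: has peanut, so not peanut-free — out
D: has spelt, so not gluten-free; has spelt, so not kosher-for-Passover (and 1 more) — reject
E: has rye, so not gluten-free; has rye, so not kosher-for-Passover — no
F: has spelt, so not gluten-free; has spelt, so not kosher-for-Passover — no
G: has peanut, so not peanut-free — reject
H: has honey, so not honey-free — out
I: only anchovy, pumpkin, and banana; none excluded — valid
J: has barley, so not gluten-free; has barley, so not kosher-for-Passover (and 1 more) — out
K: has barley, so not gluten-free; has barley, so not kosher-for-Passover (and 1 more) — out
L: has spelt, so not gluten-free; has spelt, so not kosher-for-Passover (and 1 more) — reject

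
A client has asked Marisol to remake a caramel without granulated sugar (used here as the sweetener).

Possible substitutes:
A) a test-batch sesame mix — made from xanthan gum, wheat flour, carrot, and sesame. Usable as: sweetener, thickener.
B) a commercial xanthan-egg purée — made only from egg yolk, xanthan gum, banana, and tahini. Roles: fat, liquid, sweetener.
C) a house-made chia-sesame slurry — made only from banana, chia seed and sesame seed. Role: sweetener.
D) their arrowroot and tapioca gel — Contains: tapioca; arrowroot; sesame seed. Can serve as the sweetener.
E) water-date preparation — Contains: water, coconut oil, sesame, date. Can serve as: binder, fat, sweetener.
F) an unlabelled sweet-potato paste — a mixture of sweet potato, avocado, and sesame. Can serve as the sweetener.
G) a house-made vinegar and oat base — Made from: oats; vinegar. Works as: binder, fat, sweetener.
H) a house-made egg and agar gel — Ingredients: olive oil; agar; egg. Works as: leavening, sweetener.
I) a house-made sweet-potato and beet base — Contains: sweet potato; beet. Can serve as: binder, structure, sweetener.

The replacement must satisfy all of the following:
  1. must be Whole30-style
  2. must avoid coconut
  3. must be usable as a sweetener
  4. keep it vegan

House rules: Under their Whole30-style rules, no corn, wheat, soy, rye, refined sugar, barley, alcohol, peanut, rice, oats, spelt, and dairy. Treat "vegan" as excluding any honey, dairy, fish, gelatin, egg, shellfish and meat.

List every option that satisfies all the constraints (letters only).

C, D, F, I

A: has wheat flour, so not Whole30-style — out
B: has egg yolk, so not vegan — no
C: no coconut, Whole30-style — valid
D: every rule checks out — valid
E: has coconut oil, so not coconut-free — reject
F: all constraints satisfied — keep
G: has oats, so not Whole30-style — reject
H: has egg, so not vegan — reject
I: nothing on the exclusion list — OK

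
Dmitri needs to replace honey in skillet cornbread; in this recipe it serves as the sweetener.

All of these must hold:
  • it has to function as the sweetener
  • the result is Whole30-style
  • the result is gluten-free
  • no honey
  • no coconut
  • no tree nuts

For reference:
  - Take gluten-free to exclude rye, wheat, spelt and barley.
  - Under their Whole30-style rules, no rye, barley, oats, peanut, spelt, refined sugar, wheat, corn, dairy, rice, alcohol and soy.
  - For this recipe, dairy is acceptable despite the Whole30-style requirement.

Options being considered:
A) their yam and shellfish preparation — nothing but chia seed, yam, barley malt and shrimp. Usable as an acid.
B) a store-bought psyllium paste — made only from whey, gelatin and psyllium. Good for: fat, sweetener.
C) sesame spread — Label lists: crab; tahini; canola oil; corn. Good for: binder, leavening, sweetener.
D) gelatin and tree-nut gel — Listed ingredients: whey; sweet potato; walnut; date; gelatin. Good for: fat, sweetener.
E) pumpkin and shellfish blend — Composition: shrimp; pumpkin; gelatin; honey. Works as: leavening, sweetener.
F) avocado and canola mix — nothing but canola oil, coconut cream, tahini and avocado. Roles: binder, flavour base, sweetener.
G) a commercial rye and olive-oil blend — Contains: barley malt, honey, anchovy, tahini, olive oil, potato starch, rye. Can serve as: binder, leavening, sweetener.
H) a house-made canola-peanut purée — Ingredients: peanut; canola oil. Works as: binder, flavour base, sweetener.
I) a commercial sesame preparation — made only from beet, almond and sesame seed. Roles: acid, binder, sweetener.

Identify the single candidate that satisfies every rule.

A: not usable as a sweetener; has barley malt, so not gluten-free (and 1 more) — no
B: dairy is permitted under the Whole30-style carve-out; nothing else excluded — valid
C: has corn, so not Whole30-style — out
D: has walnut, so not tree-nut-free — out
E: has honey, so not honey-free — out
F: has coconut cream, so not coconut-free — no
G: has barley malt, so not gluten-free; has barley malt, so not Whole30-style (and 1 more) — no
H: has peanut, so not Whole30-style — out
I: has almond, so not tree-nut-free — out

B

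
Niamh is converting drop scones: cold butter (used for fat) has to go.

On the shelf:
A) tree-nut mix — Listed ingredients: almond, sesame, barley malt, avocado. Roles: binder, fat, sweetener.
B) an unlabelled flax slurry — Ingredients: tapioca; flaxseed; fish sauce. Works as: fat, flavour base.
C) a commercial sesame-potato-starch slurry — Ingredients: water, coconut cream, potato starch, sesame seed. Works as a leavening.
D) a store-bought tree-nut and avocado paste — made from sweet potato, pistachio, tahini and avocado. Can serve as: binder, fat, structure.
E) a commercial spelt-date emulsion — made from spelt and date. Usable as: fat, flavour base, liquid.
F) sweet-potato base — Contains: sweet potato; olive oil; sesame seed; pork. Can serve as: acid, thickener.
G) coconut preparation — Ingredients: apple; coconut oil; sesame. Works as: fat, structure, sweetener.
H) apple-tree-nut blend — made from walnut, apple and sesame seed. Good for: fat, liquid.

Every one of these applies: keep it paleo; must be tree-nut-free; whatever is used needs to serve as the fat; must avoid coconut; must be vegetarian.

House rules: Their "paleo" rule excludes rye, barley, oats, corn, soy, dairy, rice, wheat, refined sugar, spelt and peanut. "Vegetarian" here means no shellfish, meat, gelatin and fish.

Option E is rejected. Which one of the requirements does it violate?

usable as a fat: satisfied
paleo: has spelt — fails
vegetarian: satisfied
coconut-free: satisfied
tree-nut-free: satisfied

paleo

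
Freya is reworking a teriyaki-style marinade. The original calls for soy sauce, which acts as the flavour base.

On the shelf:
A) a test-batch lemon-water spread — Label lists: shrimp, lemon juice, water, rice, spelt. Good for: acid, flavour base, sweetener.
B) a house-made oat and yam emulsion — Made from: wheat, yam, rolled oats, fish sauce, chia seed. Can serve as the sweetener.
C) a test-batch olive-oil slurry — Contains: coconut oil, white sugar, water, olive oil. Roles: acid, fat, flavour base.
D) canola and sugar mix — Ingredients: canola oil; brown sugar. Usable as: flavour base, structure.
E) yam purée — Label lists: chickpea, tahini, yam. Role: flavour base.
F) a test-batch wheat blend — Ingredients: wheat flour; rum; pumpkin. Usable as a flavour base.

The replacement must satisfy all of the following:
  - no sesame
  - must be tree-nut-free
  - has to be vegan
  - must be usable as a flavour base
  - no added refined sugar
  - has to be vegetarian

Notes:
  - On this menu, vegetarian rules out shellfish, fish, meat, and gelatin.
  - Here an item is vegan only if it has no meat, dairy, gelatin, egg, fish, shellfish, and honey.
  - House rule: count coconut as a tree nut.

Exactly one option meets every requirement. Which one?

A: has shrimp, so not vegetarian; has shrimp, so not vegan — reject
B: not usable as a flavour base; has fish sauce, so not vegetarian (and 1 more) — reject
C: has coconut oil, so not tree-nut-free; has white sugar, so not no-added-sugar — no
D: has brown sugar, so not no-added-sugar — out
E: has tahini, so not sesame-free — out
F: works as a flavour base, vegan, no sesame — valid

F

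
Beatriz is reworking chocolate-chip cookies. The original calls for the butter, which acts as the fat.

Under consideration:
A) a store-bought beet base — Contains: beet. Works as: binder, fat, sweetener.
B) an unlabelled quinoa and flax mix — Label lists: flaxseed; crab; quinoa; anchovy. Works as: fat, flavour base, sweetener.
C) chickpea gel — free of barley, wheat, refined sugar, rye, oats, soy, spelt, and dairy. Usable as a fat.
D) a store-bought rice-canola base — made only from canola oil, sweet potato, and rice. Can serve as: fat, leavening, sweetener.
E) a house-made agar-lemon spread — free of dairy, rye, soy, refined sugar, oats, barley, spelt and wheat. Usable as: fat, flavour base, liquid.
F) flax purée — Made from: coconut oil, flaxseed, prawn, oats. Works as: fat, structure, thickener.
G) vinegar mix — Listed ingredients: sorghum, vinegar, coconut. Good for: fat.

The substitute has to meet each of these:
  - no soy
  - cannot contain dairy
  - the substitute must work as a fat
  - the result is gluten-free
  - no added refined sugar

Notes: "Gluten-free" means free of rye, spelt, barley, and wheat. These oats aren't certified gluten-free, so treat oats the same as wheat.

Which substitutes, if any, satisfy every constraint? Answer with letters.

A: nothing on the exclusion list — valid
B: works as a fat, no dairy, gluten-free — valid
C: no soy, gluten-free — OK
D: gluten-free, no refined sugar — keep
E: no dairy, gluten-free — valid
F: has oats, so not gluten-free — out
G: works as a fat, gluten-free, no refined sugar — OK

A, B, C, D, E, G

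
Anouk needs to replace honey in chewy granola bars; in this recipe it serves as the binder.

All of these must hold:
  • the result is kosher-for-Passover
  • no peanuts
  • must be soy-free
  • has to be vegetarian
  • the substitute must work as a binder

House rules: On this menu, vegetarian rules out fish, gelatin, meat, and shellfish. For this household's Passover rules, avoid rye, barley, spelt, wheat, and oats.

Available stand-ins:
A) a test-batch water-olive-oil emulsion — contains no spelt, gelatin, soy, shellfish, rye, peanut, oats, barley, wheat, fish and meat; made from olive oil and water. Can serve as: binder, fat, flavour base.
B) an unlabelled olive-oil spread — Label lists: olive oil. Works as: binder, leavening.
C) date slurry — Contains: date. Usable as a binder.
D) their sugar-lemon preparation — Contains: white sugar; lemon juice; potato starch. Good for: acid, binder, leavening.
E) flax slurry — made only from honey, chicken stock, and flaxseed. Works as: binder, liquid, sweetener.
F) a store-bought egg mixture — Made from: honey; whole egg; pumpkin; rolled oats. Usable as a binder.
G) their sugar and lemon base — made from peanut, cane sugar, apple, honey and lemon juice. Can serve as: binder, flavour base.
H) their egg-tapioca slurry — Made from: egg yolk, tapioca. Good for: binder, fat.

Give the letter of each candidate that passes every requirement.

A: works as a binder, kosher-for-Passover, no soy — keep
B: only olive oil; none excluded — OK
C: only date; none excluded — valid
D: works as a binder, no soy, vegetarian — keep
E: has chicken stock, so not vegetarian — reject
F: has rolled oats, so not kosher-for-Passover — out
G: has peanut, so not peanut-free — no
H: every rule checks out — OK

A, B, C, D, H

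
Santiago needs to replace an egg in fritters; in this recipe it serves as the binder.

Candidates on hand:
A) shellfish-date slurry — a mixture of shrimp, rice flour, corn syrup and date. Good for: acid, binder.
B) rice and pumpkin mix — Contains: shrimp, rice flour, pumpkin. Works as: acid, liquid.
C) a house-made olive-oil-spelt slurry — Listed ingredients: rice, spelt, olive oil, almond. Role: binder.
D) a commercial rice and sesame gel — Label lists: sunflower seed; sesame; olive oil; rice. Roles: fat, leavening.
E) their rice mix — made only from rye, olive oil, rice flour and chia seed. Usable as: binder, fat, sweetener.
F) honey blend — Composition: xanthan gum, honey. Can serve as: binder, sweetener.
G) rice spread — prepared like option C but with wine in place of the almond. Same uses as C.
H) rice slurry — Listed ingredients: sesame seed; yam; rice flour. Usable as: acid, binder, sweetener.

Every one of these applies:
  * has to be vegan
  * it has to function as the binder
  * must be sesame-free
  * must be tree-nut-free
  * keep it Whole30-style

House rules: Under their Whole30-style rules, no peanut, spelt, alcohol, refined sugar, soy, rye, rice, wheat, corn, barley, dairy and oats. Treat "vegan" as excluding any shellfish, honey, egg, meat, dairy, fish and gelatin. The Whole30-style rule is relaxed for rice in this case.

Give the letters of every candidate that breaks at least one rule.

A: has corn syrup, so not Whole30-style; has shrimp, so not vegan — out
B: not usable as a binder; has shrimp, so not vegan — no
C: has spelt, so not Whole30-style; has almond, so not tree-nut-free — out
D: not usable as a binder; has sesame, so not sesame-free — reject
E: has rye, so not Whole30-style — no
F: has honey, so not vegan — reject
G: has wine, so not Whole30-style — out
H: has sesame seed, so not sesame-free — no

A, B, C, D, E, F, G, H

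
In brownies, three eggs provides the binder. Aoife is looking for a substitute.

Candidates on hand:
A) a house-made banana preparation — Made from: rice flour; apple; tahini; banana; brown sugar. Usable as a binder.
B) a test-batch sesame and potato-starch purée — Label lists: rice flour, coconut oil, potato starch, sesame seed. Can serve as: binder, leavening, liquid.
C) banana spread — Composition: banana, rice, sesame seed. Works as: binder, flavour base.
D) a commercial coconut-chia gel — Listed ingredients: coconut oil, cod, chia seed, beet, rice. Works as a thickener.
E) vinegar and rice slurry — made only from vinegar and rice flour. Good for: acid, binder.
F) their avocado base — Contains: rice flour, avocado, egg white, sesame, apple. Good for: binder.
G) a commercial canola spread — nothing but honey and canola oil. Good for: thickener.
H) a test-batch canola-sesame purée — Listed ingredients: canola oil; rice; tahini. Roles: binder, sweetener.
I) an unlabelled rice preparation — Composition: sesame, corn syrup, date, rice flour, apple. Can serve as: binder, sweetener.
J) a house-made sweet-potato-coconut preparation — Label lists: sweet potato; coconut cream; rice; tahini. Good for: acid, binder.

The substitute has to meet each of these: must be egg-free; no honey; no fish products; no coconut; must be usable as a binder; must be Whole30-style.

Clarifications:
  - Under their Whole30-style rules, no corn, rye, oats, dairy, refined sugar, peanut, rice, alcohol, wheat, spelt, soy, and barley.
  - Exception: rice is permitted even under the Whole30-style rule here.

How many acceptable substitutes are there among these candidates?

3

A: has brown sugar, so not Whole30-style — no
B: has coconut oil, so not coconut-free — out
C: rice is permitted under the Whole30-style carve-out; nothing else excluded — keep
D: not usable as a binder; has coconut oil, so not coconut-free (and 1 more) — reject
E: rice is permitted under the Whole30-style carve-out; nothing else excluded — OK
F: has egg white, so not egg-free — reject
G: not usable as a binder; has honey, so not honey-free — out
H: rice is permitted under the Whole30-style carve-out; nothing else excluded — OK
I: has corn syrup, so not Whole30-style — no
J: has coconut cream, so not coconut-free — reject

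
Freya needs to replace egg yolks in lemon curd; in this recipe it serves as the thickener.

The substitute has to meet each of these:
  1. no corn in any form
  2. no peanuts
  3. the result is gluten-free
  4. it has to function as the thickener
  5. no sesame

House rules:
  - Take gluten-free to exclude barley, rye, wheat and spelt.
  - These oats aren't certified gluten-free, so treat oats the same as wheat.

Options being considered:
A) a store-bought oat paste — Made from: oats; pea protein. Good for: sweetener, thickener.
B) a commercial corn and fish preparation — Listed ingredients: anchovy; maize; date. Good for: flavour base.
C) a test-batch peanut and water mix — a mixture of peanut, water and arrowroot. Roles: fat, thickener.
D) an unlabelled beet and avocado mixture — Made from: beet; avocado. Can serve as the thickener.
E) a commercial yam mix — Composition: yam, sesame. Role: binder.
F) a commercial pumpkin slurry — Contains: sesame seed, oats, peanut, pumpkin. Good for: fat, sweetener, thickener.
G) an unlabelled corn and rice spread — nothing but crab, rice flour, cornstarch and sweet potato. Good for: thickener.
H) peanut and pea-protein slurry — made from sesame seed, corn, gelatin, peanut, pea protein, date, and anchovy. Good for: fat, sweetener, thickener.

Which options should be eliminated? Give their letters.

A: has oats, so not gluten-free — no
B: not usable as a thickener; has maize, so not corn-free — out
C: has peanut, so not peanut-free — out
D: all constraints satisfied — valid
E: not usable as a thickener; has sesame, so not sesame-free — out
F: has oats, so not gluten-free; has peanut, so not peanut-free (and 1 more) — reject
G: has cornstarch, so not corn-free — no
H: has corn, so not corn-free; has peanut, so not peanut-free (and 1 more) — no

A, B, C, E, F, G, H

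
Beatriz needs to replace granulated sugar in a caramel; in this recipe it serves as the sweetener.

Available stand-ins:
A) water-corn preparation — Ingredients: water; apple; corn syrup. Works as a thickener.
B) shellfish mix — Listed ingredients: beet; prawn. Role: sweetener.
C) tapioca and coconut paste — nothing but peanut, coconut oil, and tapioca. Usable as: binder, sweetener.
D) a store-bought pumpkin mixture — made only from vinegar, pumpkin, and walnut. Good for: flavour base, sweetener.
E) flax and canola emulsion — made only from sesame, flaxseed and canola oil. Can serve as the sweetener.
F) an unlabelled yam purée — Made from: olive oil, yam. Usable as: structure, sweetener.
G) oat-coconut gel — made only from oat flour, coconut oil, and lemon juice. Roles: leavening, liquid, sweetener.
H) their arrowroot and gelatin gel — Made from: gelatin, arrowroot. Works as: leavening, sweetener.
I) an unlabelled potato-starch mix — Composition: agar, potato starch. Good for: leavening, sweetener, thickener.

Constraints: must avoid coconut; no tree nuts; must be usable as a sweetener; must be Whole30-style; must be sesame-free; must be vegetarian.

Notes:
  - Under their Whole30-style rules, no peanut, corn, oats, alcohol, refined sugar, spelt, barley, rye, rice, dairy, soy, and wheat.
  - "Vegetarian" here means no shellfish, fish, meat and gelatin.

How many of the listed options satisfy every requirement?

A: not usable as a sweetener; has corn syrup, so not Whole30-style — out
B: has prawn, so not vegetarian — out
C: has peanut, so not Whole30-style; has coconut oil, so not coconut-free — reject
D: has walnut, so not tree-nut-free — no
E: has sesame, so not sesame-free — reject
F: only olive oil and yam; none excluded — valid
G: has oat flour, so not Whole30-style; has coconut oil, so not coconut-free — reject
H: has gelatin, so not vegetarian — out
I: nothing on the exclusion list — valid

2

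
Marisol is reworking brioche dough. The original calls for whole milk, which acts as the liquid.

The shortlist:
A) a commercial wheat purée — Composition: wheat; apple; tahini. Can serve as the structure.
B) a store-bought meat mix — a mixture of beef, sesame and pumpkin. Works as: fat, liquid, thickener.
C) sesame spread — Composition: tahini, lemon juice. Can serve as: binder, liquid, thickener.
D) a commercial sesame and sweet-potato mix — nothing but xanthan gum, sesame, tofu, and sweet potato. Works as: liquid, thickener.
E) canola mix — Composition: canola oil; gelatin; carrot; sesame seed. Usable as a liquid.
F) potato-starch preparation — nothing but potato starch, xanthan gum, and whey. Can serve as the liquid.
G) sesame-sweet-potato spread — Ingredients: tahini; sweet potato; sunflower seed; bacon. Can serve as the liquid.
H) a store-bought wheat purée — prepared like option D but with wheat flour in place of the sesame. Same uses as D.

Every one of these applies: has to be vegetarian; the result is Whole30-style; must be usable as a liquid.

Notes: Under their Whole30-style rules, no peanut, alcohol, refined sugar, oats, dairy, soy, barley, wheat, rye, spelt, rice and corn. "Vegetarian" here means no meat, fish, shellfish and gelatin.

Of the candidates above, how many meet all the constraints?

1

A: not usable as a liquid; has wheat, so not Whole30-style — no
B: has beef, so not vegetarian — out
C: Whole30-style, vegetarian — valid
D: has tofu, so not Whole30-style — no
E: has gelatin, so not vegetarian — out
F: has whey, so not Whole30-style — reject
G: has bacon, so not vegetarian — out
H: has tofu, so not Whole30-style — out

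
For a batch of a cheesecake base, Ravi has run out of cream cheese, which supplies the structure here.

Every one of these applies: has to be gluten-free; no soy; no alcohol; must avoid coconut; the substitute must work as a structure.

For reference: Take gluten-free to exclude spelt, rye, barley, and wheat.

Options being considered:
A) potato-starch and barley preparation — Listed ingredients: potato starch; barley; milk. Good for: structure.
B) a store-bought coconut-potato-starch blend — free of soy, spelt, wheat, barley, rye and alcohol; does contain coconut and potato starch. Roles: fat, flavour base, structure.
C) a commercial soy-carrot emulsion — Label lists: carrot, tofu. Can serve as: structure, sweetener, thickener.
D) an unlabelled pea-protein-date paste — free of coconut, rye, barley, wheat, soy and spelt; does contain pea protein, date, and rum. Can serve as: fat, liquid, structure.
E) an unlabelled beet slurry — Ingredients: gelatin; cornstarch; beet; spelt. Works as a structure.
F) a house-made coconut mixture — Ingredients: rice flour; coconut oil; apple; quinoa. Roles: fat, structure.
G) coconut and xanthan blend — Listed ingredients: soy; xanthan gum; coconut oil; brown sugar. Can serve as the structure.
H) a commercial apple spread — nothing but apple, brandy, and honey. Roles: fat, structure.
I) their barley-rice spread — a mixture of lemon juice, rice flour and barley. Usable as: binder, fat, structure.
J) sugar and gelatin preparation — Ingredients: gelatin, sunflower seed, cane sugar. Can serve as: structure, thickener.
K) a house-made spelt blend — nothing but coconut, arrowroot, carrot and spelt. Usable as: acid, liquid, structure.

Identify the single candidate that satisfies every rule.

A: has barley, so not gluten-free — out
B: has coconut, so not coconut-free — no
C: has tofu, so not soy-free — out
D: has rum, so not alcohol-free — reject
E: has spelt, so not gluten-free — no
F: has coconut oil, so not coconut-free — no
G: has coconut oil, so not coconut-free; has soy, so not soy-free — out
H: has brandy, so not alcohol-free — no
I: has barley, so not gluten-free — no
J: every rule checks out — OK
K: has spelt, so not gluten-free; has coconut, so not coconut-free — no

J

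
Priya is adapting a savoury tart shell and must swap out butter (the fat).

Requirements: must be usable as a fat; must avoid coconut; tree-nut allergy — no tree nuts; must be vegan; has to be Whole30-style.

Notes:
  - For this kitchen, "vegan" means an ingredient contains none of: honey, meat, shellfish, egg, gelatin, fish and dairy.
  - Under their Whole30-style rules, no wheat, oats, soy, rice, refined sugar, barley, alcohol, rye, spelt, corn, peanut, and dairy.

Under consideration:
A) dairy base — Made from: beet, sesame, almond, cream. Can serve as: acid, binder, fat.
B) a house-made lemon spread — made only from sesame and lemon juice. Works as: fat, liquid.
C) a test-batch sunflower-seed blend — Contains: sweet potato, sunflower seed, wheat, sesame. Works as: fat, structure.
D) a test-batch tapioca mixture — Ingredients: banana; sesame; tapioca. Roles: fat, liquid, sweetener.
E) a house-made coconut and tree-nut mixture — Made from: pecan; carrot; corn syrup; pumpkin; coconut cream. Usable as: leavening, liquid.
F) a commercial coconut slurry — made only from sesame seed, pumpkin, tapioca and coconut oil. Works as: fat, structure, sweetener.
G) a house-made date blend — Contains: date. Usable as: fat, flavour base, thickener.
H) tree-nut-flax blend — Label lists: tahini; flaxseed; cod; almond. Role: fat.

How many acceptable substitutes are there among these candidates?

3

A: has cream, so not vegan; has cream, so not Whole30-style (and 1 more) — out
B: works as a fat, vegan, no tree nuts — OK
C: has wheat, so not Whole30-style — reject
D: only sesame, tapioca, and banana; none excluded — keep
E: not usable as a fat; has corn syrup, so not Whole30-style (and 2 more) — reject
F: has coconut oil, so not coconut-free — no
G: only date; none excluded — OK
H: has cod, so not vegan; has almond, so not tree-nut-free — out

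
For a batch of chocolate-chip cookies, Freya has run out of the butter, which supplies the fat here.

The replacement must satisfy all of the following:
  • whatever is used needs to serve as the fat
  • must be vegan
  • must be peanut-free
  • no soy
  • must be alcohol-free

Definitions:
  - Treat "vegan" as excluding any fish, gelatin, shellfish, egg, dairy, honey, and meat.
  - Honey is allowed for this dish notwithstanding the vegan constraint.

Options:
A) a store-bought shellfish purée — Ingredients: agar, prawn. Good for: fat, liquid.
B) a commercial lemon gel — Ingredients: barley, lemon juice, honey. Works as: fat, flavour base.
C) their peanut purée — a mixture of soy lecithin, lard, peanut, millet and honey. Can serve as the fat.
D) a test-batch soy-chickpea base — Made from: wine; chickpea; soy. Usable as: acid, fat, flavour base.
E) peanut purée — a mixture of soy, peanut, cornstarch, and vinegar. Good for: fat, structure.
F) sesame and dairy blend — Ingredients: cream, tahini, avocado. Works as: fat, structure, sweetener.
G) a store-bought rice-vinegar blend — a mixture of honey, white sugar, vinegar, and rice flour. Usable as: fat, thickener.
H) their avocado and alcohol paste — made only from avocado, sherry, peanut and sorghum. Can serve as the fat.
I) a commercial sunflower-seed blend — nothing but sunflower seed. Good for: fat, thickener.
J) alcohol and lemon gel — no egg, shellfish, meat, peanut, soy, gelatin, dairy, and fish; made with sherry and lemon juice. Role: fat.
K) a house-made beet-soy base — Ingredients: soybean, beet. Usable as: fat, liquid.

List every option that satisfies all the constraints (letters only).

B, G, I

A: has prawn, so not vegan — reject
B: honey is permitted under the vegan carve-out; nothing else excluded — valid
C: has lard, so not vegan; has peanut, so not peanut-free (and 1 more) — out
D: has wine, so not alcohol-free; has soy, so not soy-free — no
E: has peanut, so not peanut-free; has soy, so not soy-free — out
F: has cream, so not vegan — no
G: honey is permitted under the vegan carve-out; nothing else excluded — OK
H: has peanut, so not peanut-free; has sherry, so not alcohol-free — reject
I: every rule checks out — valid
J: has sherry, so not alcohol-free — no
K: has soybean, so not soy-free — reject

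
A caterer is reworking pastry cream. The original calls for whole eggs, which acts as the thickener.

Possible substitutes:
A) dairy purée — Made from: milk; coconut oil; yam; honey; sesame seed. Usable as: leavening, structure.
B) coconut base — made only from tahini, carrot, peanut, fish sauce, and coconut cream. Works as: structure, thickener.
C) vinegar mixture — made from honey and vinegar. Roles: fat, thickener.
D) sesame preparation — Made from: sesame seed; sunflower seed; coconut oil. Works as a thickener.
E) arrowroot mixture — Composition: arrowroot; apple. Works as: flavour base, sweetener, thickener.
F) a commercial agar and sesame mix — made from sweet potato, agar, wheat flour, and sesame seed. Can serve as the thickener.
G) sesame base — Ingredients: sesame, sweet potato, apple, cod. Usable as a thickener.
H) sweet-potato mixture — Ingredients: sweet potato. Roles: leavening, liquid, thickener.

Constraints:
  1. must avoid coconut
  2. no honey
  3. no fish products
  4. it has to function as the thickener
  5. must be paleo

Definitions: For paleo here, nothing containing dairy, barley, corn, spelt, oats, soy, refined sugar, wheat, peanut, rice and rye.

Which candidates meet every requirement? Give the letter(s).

E, H

A: not usable as a thickener; has milk, so not paleo (and 2 more) — no
B: has peanut, so not paleo; has fish sauce, so not fish-free (and 1 more) — reject
C: has honey, so not honey-free — no
D: has coconut oil, so not coconut-free — no
E: only apple and arrowroot; none excluded — keep
F: has wheat flour, so not paleo — out
G: has cod, so not fish-free — no
H: all constraints satisfied — valid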